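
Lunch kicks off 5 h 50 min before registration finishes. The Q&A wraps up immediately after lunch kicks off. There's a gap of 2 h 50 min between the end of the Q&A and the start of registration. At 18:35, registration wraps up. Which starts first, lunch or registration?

lunch

Lunch starts at 18:35 − 350 min = 12:45.
So the Q&A ends at 12:45.
Registration starts at 12:45 + 170 min = 15:35.
Lunch starts at 12:45 and registration starts at 15:35, so lunch is first.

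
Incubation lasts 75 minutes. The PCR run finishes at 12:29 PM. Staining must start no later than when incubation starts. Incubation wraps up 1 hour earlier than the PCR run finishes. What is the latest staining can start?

Incubation ends at 12:29 PM − 60 min = 11:29 AM.
Incubation starts at 11:29 AM − 75 min = 10:14 AM.
Staining is bounded by incubation, so the latest it can start is 10:14 AM.

10:14 AM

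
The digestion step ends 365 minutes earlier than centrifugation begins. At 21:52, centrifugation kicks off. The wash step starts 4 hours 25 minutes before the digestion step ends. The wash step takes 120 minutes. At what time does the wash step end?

The digestion step ends at 21:52 − 365 min = 15:47.
The wash step starts at 15:47 − 265 min = 11:22.
The wash step ends at 11:22 + 120 min = 13:22.

13:22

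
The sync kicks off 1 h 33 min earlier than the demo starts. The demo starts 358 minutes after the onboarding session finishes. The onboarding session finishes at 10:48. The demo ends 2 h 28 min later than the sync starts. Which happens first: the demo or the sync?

the sync

The demo starts at 10:48 + 358 min = 16:46.
The sync starts at 16:46 − 93 min = 15:13.
The demo starts at 16:46 and the sync starts at 15:13, so the sync is first.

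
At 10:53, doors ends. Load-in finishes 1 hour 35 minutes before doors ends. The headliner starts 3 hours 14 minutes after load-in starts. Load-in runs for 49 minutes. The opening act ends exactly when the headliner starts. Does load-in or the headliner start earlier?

Load-in ends at 10:53 − 95 min = 09:18.
Load-in starts at 09:18 − 49 min = 08:29.
The headliner starts at 08:29 + 194 min = 11:43.
Load-in starts at 08:29 and the headliner starts at 11:43, so load-in is first.

load-in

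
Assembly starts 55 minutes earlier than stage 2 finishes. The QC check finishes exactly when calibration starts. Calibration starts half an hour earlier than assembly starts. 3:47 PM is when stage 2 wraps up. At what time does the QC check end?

2:22 PM

Assembly starts at 3:47 PM − 55 min = 2:52 PM.
Calibration starts at 2:52 PM − 30 min = 2:22 PM.
So the QC check ends at 2:22 PM.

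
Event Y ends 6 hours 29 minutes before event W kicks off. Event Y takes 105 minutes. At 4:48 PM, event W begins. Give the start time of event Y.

8:34 AM

Event Y ends at 4:48 PM − 389 min = 10:19 AM.
Event Y starts at 10:19 AM − 105 min = 8:34 AM.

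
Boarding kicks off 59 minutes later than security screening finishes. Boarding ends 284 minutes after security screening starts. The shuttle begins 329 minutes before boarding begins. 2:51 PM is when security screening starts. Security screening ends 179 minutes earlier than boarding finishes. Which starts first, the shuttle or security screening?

Boarding ends at 2:51 PM + 284 min = 7:35 PM.
Security screening ends at 7:35 PM − 179 min = 4:36 PM.
Boarding starts at 4:36 PM + 59 min = 5:35 PM.
The shuttle starts at 5:35 PM − 329 min = 12:06 PM.
The shuttle starts at 12:06 PM and security screening starts at 2:51 PM, so the shuttle is first.

the shuttle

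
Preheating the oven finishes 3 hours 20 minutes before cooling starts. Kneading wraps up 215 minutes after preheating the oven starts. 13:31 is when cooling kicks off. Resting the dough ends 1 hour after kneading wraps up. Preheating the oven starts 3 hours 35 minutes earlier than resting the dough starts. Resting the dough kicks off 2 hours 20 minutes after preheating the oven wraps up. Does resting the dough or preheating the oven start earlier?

Preheating the oven ends at 13:31 − 200 min = 10:11.
Resting the dough starts at 10:11 + 140 min = 12:31.
Preheating the oven starts at 12:31 − 215 min = 08:56.
Resting the dough starts at 12:31 and preheating the oven starts at 08:56, so preheating the oven is first.

preheating the oven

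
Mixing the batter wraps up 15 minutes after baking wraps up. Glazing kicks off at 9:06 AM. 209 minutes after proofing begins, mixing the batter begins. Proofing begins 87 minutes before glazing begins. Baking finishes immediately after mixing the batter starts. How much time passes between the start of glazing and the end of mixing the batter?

Proofing starts at 9:06 AM − 87 min = 7:39 AM.
Mixing the batter starts at 7:39 AM + 209 min = 11:08 AM.
So baking ends at 11:08 AM.
Mixing the batter ends at 11:08 AM + 15 min = 11:23 AM.
From 9:06 AM to 11:23 AM is 2 hours 17 minutes.

2 hours 17 minutes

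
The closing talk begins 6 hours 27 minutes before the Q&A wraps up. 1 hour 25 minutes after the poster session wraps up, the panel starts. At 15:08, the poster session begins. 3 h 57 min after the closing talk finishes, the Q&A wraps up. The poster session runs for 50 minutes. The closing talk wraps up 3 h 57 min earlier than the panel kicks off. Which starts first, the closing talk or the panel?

the closing talk

The poster session ends at 15:08 + 50 min = 15:58.
The panel starts at 15:58 + 85 min = 17:23.
The closing talk ends at 17:23 − 237 min = 13:26.
The Q&A ends at 13:26 + 237 min = 17:23.
The closing talk starts at 17:23 − 387 min = 10:56.
The closing talk starts at 10:56 and the panel starts at 17:23, so the closing talk is first.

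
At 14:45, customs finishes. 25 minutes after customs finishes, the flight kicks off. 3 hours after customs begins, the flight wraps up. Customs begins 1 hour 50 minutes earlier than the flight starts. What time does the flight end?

16:20

The flight starts at 14:45 + 25 min = 15:10.
Customs starts at 15:10 − 110 min = 13:20.
The flight ends at 13:20 + 180 min = 16:20.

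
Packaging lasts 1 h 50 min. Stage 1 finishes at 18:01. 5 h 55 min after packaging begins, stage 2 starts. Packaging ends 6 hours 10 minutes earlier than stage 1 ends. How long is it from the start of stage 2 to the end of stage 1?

125 minutes

Packaging ends at 18:01 − 370 min = 11:51.
Packaging starts at 11:51 − 110 min = 10:01.
Stage 2 starts at 10:01 + 355 min = 15:56.
From 15:56 to 18:01 is 125 minutes.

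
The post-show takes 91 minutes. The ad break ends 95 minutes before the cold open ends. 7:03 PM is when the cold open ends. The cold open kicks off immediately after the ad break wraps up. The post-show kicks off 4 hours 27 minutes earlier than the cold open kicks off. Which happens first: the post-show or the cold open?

The ad break ends at 7:03 PM − 95 min = 5:28 PM.
So the cold open starts at 5:28 PM.
The post-show starts at 5:28 PM − 267 min = 1:01 PM.
The post-show starts at 1:01 PM and the cold open starts at 5:28 PM, so the post-show is first.

the post-show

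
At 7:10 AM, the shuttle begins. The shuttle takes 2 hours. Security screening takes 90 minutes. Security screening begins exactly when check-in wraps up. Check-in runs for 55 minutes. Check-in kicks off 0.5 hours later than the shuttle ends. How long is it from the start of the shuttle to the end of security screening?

The shuttle ends at 7:10 AM + 120 min = 9:10 AM.
Check-in starts at 9:10 AM + 30 min = 9:40 AM.
Check-in ends at 9:40 AM + 55 min = 10:35 AM.
So security screening starts at 10:35 AM.
Security screening ends at 10:35 AM + 90 min = 12:05 PM.
From 7:10 AM to 12:05 PM is 4 hours 55 minutes.

4 hours 55 minutes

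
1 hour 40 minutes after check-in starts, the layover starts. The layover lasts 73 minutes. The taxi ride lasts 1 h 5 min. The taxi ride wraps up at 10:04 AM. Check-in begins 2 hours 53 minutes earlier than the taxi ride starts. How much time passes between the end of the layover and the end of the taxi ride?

The taxi ride starts at 10:04 AM − 65 min = 8:59 AM.
Check-in starts at 8:59 AM − 173 min = 6:06 AM.
The layover starts at 6:06 AM + 100 min = 7:46 AM.
The layover ends at 7:46 AM + 73 min = 8:59 AM.
From 8:59 AM to 10:04 AM is 65 minutes.

65 minutes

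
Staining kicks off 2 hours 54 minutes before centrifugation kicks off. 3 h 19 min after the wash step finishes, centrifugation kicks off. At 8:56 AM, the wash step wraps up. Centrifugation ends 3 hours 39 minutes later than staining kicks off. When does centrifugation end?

Centrifugation starts at 8:56 AM + 199 min = 12:15 PM.
Staining starts at 12:15 PM − 174 min = 9:21 AM.
Centrifugation ends at 9:21 AM + 219 min = 1:00 PM.

1:00 PM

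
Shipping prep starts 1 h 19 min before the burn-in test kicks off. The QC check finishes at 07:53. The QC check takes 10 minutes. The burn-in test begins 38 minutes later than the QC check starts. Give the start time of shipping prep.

The QC check starts at 07:53 − 10 min = 07:43.
The burn-in test starts at 07:43 + 38 min = 08:21.
Shipping prep starts at 08:21 − 79 min = 07:02.

07:02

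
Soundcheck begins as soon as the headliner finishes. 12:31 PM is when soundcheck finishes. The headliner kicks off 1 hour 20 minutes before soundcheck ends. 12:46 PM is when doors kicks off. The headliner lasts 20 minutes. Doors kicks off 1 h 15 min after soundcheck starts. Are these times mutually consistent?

Yes

The headliner starts at 12:31 PM − 80 min = 11:11 AM.
The headliner ends at 11:11 AM + 20 min = 11:31 AM.
So soundcheck starts at 11:31 AM.
Doors starts at 11:31 AM + 75 min = 12:46 PM.
That matches the stated 12:46 PM, so the schedule is consistent.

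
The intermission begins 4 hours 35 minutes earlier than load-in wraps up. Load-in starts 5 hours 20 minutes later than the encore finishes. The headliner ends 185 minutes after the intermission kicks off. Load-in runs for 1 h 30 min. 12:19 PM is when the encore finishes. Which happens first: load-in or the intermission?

Load-in starts at 12:19 PM + 320 min = 5:39 PM.
Load-in ends at 5:39 PM + 90 min = 7:09 PM.
The intermission starts at 7:09 PM − 275 min = 2:34 PM.
Load-in starts at 5:39 PM and the intermission starts at 2:34 PM, so the intermission is first.

the intermission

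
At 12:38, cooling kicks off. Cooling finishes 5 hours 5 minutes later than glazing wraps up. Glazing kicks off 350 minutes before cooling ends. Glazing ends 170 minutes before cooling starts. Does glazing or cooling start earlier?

Glazing ends at 12:38 − 170 min = 09:48.
Cooling ends at 09:48 + 305 min = 14:53.
Glazing starts at 14:53 − 350 min = 09:03.
Glazing starts at 09:03 and cooling starts at 12:38, so glazing is first.

glazing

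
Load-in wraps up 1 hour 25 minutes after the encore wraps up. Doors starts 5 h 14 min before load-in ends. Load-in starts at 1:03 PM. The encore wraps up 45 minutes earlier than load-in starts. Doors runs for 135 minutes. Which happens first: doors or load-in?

The encore ends at 1:03 PM − 45 min = 12:18 PM.
Load-in ends at 12:18 PM + 85 min = 1:43 PM.
Doors starts at 1:43 PM − 314 min = 8:29 AM.
Doors starts at 8:29 AM and load-in starts at 1:03 PM, so doors is first.

doors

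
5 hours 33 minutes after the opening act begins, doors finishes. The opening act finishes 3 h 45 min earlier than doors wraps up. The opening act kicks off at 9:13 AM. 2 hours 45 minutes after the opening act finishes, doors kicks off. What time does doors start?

Doors ends at 9:13 AM + 333 min = 2:46 PM.
The opening act ends at 2:46 PM − 225 min = 11:01 AM.
Doors starts at 11:01 AM + 165 min = 1:46 PM.

1:46 PM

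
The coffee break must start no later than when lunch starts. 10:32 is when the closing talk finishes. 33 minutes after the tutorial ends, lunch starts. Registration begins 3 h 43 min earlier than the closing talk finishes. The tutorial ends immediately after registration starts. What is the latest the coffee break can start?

07:22

Registration starts at 10:32 − 223 min = 06:49.
So the tutorial ends at 06:49.
Lunch starts at 06:49 + 33 min = 07:22.
The coffee break is bounded by lunch, so the latest it can start is 07:22.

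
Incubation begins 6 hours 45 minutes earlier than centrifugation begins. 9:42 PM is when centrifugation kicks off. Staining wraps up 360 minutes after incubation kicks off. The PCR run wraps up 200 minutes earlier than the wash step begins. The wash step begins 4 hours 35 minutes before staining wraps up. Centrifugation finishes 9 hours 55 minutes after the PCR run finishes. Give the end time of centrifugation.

10:57 PM

Incubation starts at 9:42 PM − 405 min = 2:57 PM.
Staining ends at 2:57 PM + 360 min = 8:57 PM.
The wash step starts at 8:57 PM − 275 min = 4:22 PM.
The PCR run ends at 4:22 PM − 200 min = 1:02 PM.
Centrifugation ends at 1:02 PM + 595 min = 10:57 PM.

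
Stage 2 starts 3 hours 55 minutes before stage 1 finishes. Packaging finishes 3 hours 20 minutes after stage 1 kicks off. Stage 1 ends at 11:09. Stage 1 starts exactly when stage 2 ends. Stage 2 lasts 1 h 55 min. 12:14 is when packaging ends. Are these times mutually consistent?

No

Stage 2 starts at 11:09 − 235 min = 07:14.
Stage 2 ends at 07:14 + 115 min = 09:09.
So stage 1 starts at 09:09.
Packaging ends at 09:09 + 200 min = 12:29.
But packaging is also said to end at 12:14 — a 15-minute conflict.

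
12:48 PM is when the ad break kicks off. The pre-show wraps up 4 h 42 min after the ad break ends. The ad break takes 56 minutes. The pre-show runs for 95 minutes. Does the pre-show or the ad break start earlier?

the ad break

The ad break ends at 12:48 PM + 56 min = 1:44 PM.
The pre-show ends at 1:44 PM + 282 min = 6:26 PM.
The pre-show starts at 6:26 PM − 95 min = 4:51 PM.
The pre-show starts at 4:51 PM and the ad break starts at 12:48 PM, so the ad break is first.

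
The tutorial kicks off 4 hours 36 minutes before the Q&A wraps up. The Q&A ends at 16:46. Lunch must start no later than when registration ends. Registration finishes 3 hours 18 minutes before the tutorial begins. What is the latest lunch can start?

The tutorial starts at 16:46 − 276 min = 12:10.
Registration ends at 12:10 − 198 min = 08:52.
Lunch is bounded by registration, so the latest it can start is 08:52.

08:52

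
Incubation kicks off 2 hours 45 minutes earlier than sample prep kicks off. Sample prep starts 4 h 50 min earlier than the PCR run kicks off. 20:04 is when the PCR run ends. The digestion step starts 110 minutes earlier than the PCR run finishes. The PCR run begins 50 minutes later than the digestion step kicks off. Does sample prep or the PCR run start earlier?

The digestion step starts at 20:04 − 110 min = 18:14.
The PCR run starts at 18:14 + 50 min = 19:04.
Sample prep starts at 19:04 − 290 min = 14:14.
Sample prep starts at 14:14 and the PCR run starts at 19:04, so sample prep is first.

sample prep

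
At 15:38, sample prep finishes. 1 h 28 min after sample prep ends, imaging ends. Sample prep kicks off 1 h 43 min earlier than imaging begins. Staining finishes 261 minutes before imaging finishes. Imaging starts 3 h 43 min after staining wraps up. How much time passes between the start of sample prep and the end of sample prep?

53 minutes

Imaging ends at 15:38 + 88 min = 17:06.
Staining ends at 17:06 − 261 min = 12:45.
Imaging starts at 12:45 + 223 min = 16:28.
Sample prep starts at 16:28 − 103 min = 14:45.
From 14:45 to 15:38 is 53 minutes.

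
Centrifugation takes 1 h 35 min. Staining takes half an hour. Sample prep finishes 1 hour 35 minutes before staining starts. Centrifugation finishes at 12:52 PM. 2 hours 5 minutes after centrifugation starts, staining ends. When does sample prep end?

Centrifugation starts at 12:52 PM − 95 min = 11:17 AM.
Staining ends at 11:17 AM + 125 min = 1:22 PM.
Staining starts at 1:22 PM − 30 min = 12:52 PM.
Sample prep ends at 12:52 PM − 95 min = 11:17 AM.

11:17 AM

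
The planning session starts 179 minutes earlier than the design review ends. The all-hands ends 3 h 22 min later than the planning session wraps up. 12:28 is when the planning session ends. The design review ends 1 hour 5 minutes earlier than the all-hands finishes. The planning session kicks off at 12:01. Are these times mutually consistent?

The all-hands ends at 12:28 + 202 min = 15:50.
The design review ends at 15:50 − 65 min = 14:45.
The planning session starts at 14:45 − 179 min = 11:46.
But the planning session is also said to start at 12:01 — a 15-minute conflict.

No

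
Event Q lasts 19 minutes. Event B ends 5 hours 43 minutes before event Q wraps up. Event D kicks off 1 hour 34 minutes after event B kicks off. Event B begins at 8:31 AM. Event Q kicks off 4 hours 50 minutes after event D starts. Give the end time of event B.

9:31 AM

Event D starts at 8:31 AM + 94 min = 10:05 AM.
Event Q starts at 10:05 AM + 290 min = 2:55 PM.
Event Q ends at 2:55 PM + 19 min = 3:14 PM.
Event B ends at 3:14 PM − 343 min = 9:31 AM.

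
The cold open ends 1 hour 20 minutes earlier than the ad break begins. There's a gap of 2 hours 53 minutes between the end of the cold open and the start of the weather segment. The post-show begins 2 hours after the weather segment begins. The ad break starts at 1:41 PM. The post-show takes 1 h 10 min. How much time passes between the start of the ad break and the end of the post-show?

The cold open ends at 1:41 PM − 80 min = 12:21 PM.
The weather segment starts at 12:21 PM + 173 min = 3:14 PM.
The post-show starts at 3:14 PM + 120 min = 5:14 PM.
The post-show ends at 5:14 PM + 70 min = 6:24 PM.
From 1:41 PM to 6:24 PM is 283 minutes.

283 minutes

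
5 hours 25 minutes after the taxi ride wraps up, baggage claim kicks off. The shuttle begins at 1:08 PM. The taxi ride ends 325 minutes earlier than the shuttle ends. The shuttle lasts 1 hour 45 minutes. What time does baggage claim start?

2:53 PM

The shuttle ends at 1:08 PM + 105 min = 2:53 PM.
The taxi ride ends at 2:53 PM − 325 min = 9:28 AM.
Baggage claim starts at 9:28 AM + 325 min = 2:53 PM.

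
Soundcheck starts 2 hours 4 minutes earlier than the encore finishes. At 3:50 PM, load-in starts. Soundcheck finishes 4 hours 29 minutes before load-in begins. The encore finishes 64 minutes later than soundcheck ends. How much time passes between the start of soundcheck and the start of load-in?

Soundcheck ends at 3:50 PM − 269 min = 11:21 AM.
The encore ends at 11:21 AM + 64 min = 12:25 PM.
Soundcheck starts at 12:25 PM − 124 min = 10:21 AM.
From 10:21 AM to 3:50 PM is 329 minutes.

329 minutes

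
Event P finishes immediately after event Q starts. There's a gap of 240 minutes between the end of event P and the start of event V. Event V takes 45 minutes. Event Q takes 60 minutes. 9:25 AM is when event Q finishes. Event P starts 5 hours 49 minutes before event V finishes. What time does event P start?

7:21 AM

Event Q starts at 9:25 AM − 60 min = 8:25 AM.
So event P ends at 8:25 AM.
Event V starts at 8:25 AM + 240 min = 12:25 PM.
Event V ends at 12:25 PM + 45 min = 1:10 PM.
Event P starts at 1:10 PM − 349 min = 7:21 AM.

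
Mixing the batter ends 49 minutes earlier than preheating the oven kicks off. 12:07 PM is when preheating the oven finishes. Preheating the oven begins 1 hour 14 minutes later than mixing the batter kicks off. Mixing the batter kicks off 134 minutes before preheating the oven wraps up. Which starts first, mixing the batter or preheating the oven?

mixing the batter

Mixing the batter starts at 12:07 PM − 134 min = 9:53 AM.
Preheating the oven starts at 9:53 AM + 74 min = 11:07 AM.
Mixing the batter starts at 9:53 AM and preheating the oven starts at 11:07 AM, so mixing the batter is first.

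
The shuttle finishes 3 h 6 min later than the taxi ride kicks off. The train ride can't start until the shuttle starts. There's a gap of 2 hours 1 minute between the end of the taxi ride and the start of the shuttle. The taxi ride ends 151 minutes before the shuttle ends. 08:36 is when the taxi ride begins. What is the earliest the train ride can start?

11:12

The shuttle ends at 08:36 + 186 min = 11:42.
The taxi ride ends at 11:42 − 151 min = 09:11.
The shuttle starts at 09:11 + 121 min = 11:12.
The train ride is bounded by the shuttle, so the earliest it can start is 11:12.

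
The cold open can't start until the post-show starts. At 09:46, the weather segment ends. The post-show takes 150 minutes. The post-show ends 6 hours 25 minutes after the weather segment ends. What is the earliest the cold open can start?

The post-show ends at 09:46 + 385 min = 16:11.
The post-show starts at 16:11 − 150 min = 13:41.
The cold open is bounded by the post-show, so the earliest it can start is 13:41.

13:41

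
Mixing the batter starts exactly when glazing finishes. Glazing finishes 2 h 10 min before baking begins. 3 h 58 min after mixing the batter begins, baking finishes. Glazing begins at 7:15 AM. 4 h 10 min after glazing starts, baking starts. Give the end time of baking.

1:13 PM

Baking starts at 7:15 AM + 250 min = 11:25 AM.
Glazing ends at 11:25 AM − 130 min = 9:15 AM.
So mixing the batter starts at 9:15 AM.
Baking ends at 9:15 AM + 238 min = 1:13 PM.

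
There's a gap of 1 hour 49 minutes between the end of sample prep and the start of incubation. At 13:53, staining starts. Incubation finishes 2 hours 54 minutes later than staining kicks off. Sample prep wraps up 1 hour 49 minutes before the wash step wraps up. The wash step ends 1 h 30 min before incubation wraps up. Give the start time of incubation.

Incubation ends at 13:53 + 174 min = 16:47.
The wash step ends at 16:47 − 90 min = 15:17.
Sample prep ends at 15:17 − 109 min = 13:28.
Incubation starts at 13:28 + 109 min = 15:17.

15:17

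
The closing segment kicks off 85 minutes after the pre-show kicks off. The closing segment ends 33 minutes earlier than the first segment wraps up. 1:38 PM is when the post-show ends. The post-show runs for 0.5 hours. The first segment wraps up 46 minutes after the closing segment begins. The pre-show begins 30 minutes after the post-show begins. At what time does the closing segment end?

3:16 PM

The post-show starts at 1:38 PM − 30 min = 1:08 PM.
The pre-show starts at 1:08 PM + 30 min = 1:38 PM.
The closing segment starts at 1:38 PM + 85 min = 3:03 PM.
The first segment ends at 3:03 PM + 46 min = 3:49 PM.
The closing segment ends at 3:49 PM − 33 min = 3:16 PM.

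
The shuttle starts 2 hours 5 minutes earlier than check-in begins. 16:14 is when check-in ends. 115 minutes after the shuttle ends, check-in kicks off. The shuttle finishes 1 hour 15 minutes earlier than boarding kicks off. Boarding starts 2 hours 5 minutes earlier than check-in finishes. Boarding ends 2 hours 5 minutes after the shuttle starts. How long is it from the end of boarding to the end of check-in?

85 minutes

Boarding starts at 16:14 − 125 min = 14:09.
The shuttle ends at 14:09 − 75 min = 12:54.
Check-in starts at 12:54 + 115 min = 14:49.
The shuttle starts at 14:49 − 125 min = 12:44.
Boarding ends at 12:44 + 125 min = 14:49.
From 14:49 to 16:14 is 85 minutes.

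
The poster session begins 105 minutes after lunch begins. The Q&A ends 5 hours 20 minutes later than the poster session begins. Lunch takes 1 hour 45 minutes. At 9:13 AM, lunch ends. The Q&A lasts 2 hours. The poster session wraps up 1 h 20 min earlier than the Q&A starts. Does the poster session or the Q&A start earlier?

the poster session

Lunch starts at 9:13 AM − 105 min = 7:28 AM.
The poster session starts at 7:28 AM + 105 min = 9:13 AM.
The Q&A ends at 9:13 AM + 320 min = 2:33 PM.
The Q&A starts at 2:33 PM − 120 min = 12:33 PM.
The poster session starts at 9:13 AM and the Q&A starts at 12:33 PM, so the poster session is first.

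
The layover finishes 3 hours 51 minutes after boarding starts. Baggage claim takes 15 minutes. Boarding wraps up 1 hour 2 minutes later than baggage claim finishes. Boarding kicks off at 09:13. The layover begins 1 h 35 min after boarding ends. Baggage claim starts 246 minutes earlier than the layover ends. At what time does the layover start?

The layover ends at 09:13 + 231 min = 13:04.
Baggage claim starts at 13:04 − 246 min = 08:58.
Baggage claim ends at 08:58 + 15 min = 09:13.
Boarding ends at 09:13 + 62 min = 10:15.
The layover starts at 10:15 + 95 min = 11:50.

11:50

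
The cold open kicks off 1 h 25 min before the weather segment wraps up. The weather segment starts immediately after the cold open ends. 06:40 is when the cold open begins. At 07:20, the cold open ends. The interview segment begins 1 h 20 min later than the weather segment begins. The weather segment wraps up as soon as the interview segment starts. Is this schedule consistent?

No

The weather segment starts at 07:20.
The interview segment starts at 07:20 + 80 min = 08:40.
So the weather segment ends at 08:40.
The cold open starts at 08:40 − 85 min = 07:15.
But the cold open is also said to start at 06:40 — a 35-minute conflict.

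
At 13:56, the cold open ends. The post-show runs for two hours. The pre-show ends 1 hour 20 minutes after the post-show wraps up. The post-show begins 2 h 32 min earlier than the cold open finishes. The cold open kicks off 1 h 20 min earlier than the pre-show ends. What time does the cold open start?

The post-show starts at 13:56 − 152 min = 11:24.
The post-show ends at 11:24 + 120 min = 13:24.
The pre-show ends at 13:24 + 80 min = 14:44.
The cold open starts at 14:44 − 80 min = 13:24.

13:24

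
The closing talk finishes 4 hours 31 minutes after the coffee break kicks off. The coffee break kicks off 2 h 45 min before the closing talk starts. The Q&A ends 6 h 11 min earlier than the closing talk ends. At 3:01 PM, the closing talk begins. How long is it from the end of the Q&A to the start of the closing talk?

The coffee break starts at 3:01 PM − 165 min = 12:16 PM.
The closing talk ends at 12:16 PM + 271 min = 4:47 PM.
The Q&A ends at 4:47 PM − 371 min = 10:36 AM.
From 10:36 AM to 3:01 PM is 265 minutes.

265 minutes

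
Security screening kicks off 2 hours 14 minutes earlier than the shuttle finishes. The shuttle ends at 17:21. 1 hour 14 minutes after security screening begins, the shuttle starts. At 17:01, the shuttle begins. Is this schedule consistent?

Security screening starts at 17:21 − 134 min = 15:07.
The shuttle starts at 15:07 + 74 min = 16:21.
But the shuttle is also said to start at 17:01 — a 40-minute conflict.

No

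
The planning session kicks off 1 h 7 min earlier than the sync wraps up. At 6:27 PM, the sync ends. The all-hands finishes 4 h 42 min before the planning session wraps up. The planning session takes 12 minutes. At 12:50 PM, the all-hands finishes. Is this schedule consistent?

The planning session starts at 6:27 PM − 67 min = 5:20 PM.
The planning session ends at 5:20 PM + 12 min = 5:32 PM.
The all-hands ends at 5:32 PM − 282 min = 12:50 PM.
That matches the stated 12:50 PM, so the schedule is consistent.

Yes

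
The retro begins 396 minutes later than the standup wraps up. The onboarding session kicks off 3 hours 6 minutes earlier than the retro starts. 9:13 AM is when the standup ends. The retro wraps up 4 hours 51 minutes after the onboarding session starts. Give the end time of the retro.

The retro starts at 9:13 AM + 396 min = 3:49 PM.
The onboarding session starts at 3:49 PM − 186 min = 12:43 PM.
The retro ends at 12:43 PM + 291 min = 5:34 PM.

5:34 PM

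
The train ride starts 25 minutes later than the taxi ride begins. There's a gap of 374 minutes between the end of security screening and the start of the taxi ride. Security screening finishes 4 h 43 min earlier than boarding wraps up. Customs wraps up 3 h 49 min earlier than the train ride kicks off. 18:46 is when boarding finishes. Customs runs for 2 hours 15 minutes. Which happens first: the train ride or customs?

customs

Security screening ends at 18:46 − 283 min = 14:03.
The taxi ride starts at 14:03 + 374 min = 20:17.
The train ride starts at 20:17 + 25 min = 20:42.
Customs ends at 20:42 − 229 min = 16:53.
Customs starts at 16:53 − 135 min = 14:38.
The train ride starts at 20:42 and customs starts at 14:38, so customs is first.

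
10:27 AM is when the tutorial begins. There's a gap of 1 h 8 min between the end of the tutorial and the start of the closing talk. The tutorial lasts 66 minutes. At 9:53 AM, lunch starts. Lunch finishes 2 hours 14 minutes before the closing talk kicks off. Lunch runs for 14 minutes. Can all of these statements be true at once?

The tutorial ends at 10:27 AM + 66 min = 11:33 AM.
The closing talk starts at 11:33 AM + 68 min = 12:41 PM.
Lunch ends at 12:41 PM − 134 min = 10:27 AM.
Lunch starts at 10:27 AM − 14 min = 10:13 AM.
But lunch is also said to start at 9:53 AM — a 20-minute conflict.

No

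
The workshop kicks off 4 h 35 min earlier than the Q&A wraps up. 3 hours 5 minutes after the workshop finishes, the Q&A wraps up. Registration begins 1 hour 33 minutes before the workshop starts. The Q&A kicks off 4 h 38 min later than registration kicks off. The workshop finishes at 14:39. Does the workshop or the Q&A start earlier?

The Q&A ends at 14:39 + 185 min = 17:44.
The workshop starts at 17:44 − 275 min = 13:09.
Registration starts at 13:09 − 93 min = 11:36.
The Q&A starts at 11:36 + 278 min = 16:14.
The workshop starts at 13:09 and the Q&A starts at 16:14, so the workshop is first.

the workshop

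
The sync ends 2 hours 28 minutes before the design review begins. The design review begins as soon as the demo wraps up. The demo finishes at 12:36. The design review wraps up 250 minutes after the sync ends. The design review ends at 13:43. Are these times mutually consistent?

The design review starts at 12:36.
The sync ends at 12:36 − 148 min = 10:08.
The design review ends at 10:08 + 250 min = 14:18.
But the design review is also said to end at 13:43 — a 35-minute conflict.

No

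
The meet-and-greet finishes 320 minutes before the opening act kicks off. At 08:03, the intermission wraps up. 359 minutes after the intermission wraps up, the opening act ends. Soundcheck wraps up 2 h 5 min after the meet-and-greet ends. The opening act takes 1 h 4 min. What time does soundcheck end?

09:43

The opening act ends at 08:03 + 359 min = 14:02.
The opening act starts at 14:02 − 64 min = 12:58.
The meet-and-greet ends at 12:58 − 320 min = 07:38.
Soundcheck ends at 07:38 + 125 min = 09:43.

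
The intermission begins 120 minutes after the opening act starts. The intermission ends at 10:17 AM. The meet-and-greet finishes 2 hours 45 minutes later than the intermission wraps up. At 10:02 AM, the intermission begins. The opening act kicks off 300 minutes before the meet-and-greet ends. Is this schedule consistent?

Yes

The meet-and-greet ends at 10:17 AM + 165 min = 1:02 PM.
The opening act starts at 1:02 PM − 300 min = 8:02 AM.
The intermission starts at 8:02 AM + 120 min = 10:02 AM.
That matches the stated 10:02 AM, so the schedule is consistent.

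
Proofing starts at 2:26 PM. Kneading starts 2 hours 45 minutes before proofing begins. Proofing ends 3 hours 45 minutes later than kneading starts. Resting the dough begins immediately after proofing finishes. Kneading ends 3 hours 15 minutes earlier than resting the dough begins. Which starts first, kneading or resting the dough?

Kneading starts at 2:26 PM − 165 min = 11:41 AM.
Proofing ends at 11:41 AM + 225 min = 3:26 PM.
So resting the dough starts at 3:26 PM.
Kneading starts at 11:41 AM and resting the dough starts at 3:26 PM, so kneading is first.

kneading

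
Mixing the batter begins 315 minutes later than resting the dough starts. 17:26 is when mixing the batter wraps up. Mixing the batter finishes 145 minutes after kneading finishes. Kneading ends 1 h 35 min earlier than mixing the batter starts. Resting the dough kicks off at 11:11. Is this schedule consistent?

Mixing the batter starts at 11:11 + 315 min = 16:26.
Kneading ends at 16:26 − 95 min = 14:51.
Mixing the batter ends at 14:51 + 145 min = 17:16.
But mixing the batter is also said to end at 17:26 — a 10-minute conflict.

No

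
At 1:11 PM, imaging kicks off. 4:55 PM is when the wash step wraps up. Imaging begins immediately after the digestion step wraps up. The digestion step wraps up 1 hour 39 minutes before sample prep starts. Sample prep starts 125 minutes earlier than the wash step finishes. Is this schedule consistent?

Yes

Sample prep starts at 4:55 PM − 125 min = 2:50 PM.
The digestion step ends at 2:50 PM − 99 min = 1:11 PM.
So imaging starts at 1:11 PM.
That matches the stated 1:11 PM, so the schedule is consistent.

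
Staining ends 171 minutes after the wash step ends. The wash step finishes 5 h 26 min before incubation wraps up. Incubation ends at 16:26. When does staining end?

The wash step ends at 16:26 − 326 min = 11:00.
Staining ends at 11:00 + 171 min = 13:51.

13:51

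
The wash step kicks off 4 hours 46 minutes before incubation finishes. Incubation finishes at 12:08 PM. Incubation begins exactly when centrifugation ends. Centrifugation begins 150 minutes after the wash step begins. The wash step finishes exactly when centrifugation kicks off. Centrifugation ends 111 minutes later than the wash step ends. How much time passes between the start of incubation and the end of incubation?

25 minutes

The wash step starts at 12:08 PM − 286 min = 7:22 AM.
Centrifugation starts at 7:22 AM + 150 min = 9:52 AM.
So the wash step ends at 9:52 AM.
Centrifugation ends at 9:52 AM + 111 min = 11:43 AM.
So incubation starts at 11:43 AM.
From 11:43 AM to 12:08 PM is 25 minutes.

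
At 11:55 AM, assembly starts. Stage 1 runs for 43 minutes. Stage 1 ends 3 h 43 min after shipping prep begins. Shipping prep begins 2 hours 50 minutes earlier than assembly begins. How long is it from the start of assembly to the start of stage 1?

Shipping prep starts at 11:55 AM − 170 min = 9:05 AM.
Stage 1 ends at 9:05 AM + 223 min = 12:48 PM.
Stage 1 starts at 12:48 PM − 43 min = 12:05 PM.
From 11:55 AM to 12:05 PM is 10 minutes.

10 minutes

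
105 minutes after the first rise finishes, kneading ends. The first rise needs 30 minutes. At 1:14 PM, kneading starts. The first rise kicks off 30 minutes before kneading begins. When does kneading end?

2:59 PM

The first rise starts at 1:14 PM − 30 min = 12:44 PM.
The first rise ends at 12:44 PM + 30 min = 1:14 PM.
Kneading ends at 1:14 PM + 105 min = 2:59 PM.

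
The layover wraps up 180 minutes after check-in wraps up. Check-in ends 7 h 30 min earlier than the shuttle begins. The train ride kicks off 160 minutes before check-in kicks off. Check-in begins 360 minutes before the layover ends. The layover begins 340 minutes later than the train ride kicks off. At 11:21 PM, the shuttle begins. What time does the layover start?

Check-in ends at 11:21 PM − 450 min = 3:51 PM.
The layover ends at 3:51 PM + 180 min = 6:51 PM.
Check-in starts at 6:51 PM − 360 min = 12:51 PM.
The train ride starts at 12:51 PM − 160 min = 10:11 AM.
The layover starts at 10:11 AM + 340 min = 3:51 PM.

3:51 PM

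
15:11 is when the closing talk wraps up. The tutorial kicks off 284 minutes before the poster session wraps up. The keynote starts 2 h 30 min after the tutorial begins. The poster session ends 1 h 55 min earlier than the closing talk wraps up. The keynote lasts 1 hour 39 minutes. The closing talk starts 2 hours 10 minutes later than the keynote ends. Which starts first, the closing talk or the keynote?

the keynote

The poster session ends at 15:11 − 115 min = 13:16.
The tutorial starts at 13:16 − 284 min = 08:32.
The keynote starts at 08:32 + 150 min = 11:02.
The keynote ends at 11:02 + 99 min = 12:41.
The closing talk starts at 12:41 + 130 min = 14:51.
The closing talk starts at 14:51 and the keynote starts at 11:02, so the keynote is first.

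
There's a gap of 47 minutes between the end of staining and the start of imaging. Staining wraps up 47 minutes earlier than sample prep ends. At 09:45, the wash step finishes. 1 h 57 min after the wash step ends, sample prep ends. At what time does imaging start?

Sample prep ends at 09:45 + 117 min = 11:42.
Staining ends at 11:42 − 47 min = 10:55.
Imaging starts at 10:55 + 47 min = 11:42.

11:42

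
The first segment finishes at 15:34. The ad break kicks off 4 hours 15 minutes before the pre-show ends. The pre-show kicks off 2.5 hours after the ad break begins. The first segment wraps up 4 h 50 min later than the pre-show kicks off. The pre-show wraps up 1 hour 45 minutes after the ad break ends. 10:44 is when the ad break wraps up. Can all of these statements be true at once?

Yes

The pre-show ends at 10:44 + 105 min = 12:29.
The ad break starts at 12:29 − 255 min = 08:14.
The pre-show starts at 08:14 + 150 min = 10:44.
The first segment ends at 10:44 + 290 min = 15:34.
That matches the stated 15:34, so the schedule is consistent.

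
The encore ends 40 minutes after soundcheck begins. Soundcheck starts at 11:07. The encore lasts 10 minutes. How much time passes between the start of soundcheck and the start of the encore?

The encore ends at 11:07 + 40 min = 11:47.
The encore starts at 11:47 − 10 min = 11:37.
From 11:07 to 11:37 is 0.5 hours.

0.5 hours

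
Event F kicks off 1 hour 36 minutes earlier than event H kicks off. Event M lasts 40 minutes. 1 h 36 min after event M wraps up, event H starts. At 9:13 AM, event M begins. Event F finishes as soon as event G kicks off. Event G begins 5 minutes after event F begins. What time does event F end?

9:58 AM

Event M ends at 9:13 AM + 40 min = 9:53 AM.
Event H starts at 9:53 AM + 96 min = 11:29 AM.
Event F starts at 11:29 AM − 96 min = 9:53 AM.
Event G starts at 9:53 AM + 5 min = 9:58 AM.
So event F ends at 9:58 AM.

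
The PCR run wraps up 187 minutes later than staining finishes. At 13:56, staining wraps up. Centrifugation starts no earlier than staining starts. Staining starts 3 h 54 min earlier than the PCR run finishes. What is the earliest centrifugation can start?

13:09

The PCR run ends at 13:56 + 187 min = 17:03.
Staining starts at 17:03 − 234 min = 13:09.
Centrifugation is bounded by staining, so the earliest it can start is 13:09.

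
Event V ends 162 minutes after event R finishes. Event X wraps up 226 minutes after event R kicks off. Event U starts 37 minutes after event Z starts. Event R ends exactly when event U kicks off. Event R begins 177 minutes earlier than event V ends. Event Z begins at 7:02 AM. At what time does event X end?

Event U starts at 7:02 AM + 37 min = 7:39 AM.
So event R ends at 7:39 AM.
Event V ends at 7:39 AM + 162 min = 10:21 AM.
Event R starts at 10:21 AM − 177 min = 7:24 AM.
Event X ends at 7:24 AM + 226 min = 11:10 AM.

11:10 AM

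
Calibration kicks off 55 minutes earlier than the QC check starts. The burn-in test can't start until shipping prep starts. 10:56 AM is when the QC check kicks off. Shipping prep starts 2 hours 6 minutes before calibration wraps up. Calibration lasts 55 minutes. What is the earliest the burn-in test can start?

Calibration starts at 10:56 AM − 55 min = 10:01 AM.
Calibration ends at 10:01 AM + 55 min = 10:56 AM.
Shipping prep starts at 10:56 AM − 126 min = 8:50 AM.
The burn-in test is bounded by shipping prep, so the earliest it can start is 8:50 AM.

8:50 AM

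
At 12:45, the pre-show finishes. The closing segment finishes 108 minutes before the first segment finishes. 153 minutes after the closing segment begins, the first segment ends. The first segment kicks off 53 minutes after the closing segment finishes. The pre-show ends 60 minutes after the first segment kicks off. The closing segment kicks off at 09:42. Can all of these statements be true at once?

The first segment ends at 09:42 + 153 min = 12:15.
The closing segment ends at 12:15 − 108 min = 10:27.
The first segment starts at 10:27 + 53 min = 11:20.
The pre-show ends at 11:20 + 60 min = 12:20.
But the pre-show is also said to end at 12:45 — a 25-minute conflict.

No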